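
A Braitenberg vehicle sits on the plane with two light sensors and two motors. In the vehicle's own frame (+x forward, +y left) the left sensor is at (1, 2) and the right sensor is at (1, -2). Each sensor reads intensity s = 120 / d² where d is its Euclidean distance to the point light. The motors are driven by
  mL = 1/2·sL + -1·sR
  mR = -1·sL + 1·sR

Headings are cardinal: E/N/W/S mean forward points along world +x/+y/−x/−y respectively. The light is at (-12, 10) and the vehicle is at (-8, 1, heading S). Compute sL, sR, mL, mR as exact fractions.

left sensor world pos  = (-6, 0); dL² = 136
right sensor world pos = (-10, 0); dR² = 104
sL = 120/136 = 15/17
sR = 120/104 = 15/13
mL = 1/2·sL + -1·sR = -315/442
mR = -1·sL + 1·sR = 60/221

15/17 15/13 -315/442 60/221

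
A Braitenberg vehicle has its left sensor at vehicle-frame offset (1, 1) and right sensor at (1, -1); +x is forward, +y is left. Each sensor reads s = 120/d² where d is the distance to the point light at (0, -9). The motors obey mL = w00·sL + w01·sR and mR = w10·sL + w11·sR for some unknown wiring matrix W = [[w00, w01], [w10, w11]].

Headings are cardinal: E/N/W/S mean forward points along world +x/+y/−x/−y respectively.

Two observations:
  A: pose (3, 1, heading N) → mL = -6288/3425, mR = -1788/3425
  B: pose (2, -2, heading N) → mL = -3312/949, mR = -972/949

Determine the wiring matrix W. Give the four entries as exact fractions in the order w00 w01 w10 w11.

obs A: pose=(3,1,N) → sL=24/25, sR=120/137, mL=-6288/3425, mR=-1788/3425
obs B: pose=(2,-2,N) → sL=24/13, sR=120/73, mL=-3312/949, mR=-972/949
sensor matrix S = [[24/25, 120/137], [24/13, 120/73]]; det S = -25344/650065
solve [mL_A; mL_B] = S·[w00; w01] and [mR_A; mR_B] = S·[w10; w11]:
  w00 = -1, w01 = -1, w10 = -1, w11 = 1/2

-1 -1 -1 1/2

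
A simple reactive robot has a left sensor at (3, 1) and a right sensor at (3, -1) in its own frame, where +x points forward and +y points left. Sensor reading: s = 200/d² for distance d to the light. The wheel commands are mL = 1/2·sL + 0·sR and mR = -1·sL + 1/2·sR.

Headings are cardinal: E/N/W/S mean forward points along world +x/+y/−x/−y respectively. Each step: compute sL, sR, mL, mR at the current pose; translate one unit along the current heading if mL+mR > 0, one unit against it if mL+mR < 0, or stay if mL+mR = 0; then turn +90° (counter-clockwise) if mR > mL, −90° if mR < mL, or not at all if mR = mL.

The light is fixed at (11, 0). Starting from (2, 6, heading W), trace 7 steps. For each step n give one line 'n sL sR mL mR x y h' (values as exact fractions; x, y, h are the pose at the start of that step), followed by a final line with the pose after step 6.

0 200/169 200/193 100/169 -21700/32617 2 6 W
1 100/81 20/13 50/81 -490/1053 3 6 N
2 200/89 200/61 100/89 -3300/5429 3 7 E
3 50/13 5/2 25/13 -135/52 4 7 S
4 200/149 200/181 100/149 -21300/26969 4 8 W
5 20/17 100/73 10/17 -610/1241 5 8 N
6 200/109 200/73 100/109 -3700/7957 5 9 E
final 6 9 S

n=0: pose=(2,6,W); sL=200/169, sR=200/193; mL=100/169, mR=-21700/32617; mL+mR=-2400/32617 → advance -1; mR−mL=-41000/32617 → turn -1·90°
n=1: pose=(3,6,N); sL=100/81, sR=20/13; mL=50/81, mR=-490/1053; mL+mR=160/1053 → advance +1; mR−mL=-380/351 → turn -1·90°
n=2: pose=(3,7,E); sL=200/89, sR=200/61; mL=100/89, mR=-3300/5429; mL+mR=2800/5429 → advance +1; mR−mL=-9400/5429 → turn -1·90°
n=3: pose=(4,7,S); sL=50/13, sR=5/2; mL=25/13, mR=-135/52; mL+mR=-35/52 → advance -1; mR−mL=-235/52 → turn -1·90°
n=4: pose=(4,8,W); sL=200/149, sR=200/181; mL=100/149, mR=-21300/26969; mL+mR=-3200/26969 → advance -1; mR−mL=-39400/26969 → turn -1·90°
n=5: pose=(5,8,N); sL=20/17, sR=100/73; mL=10/17, mR=-610/1241; mL+mR=120/1241 → advance +1; mR−mL=-1340/1241 → turn -1·90°
n=6: pose=(5,9,E); sL=200/109, sR=200/73; mL=100/109, mR=-3700/7957; mL+mR=3600/7957 → advance +1; mR−mL=-11000/7957 → turn -1·90°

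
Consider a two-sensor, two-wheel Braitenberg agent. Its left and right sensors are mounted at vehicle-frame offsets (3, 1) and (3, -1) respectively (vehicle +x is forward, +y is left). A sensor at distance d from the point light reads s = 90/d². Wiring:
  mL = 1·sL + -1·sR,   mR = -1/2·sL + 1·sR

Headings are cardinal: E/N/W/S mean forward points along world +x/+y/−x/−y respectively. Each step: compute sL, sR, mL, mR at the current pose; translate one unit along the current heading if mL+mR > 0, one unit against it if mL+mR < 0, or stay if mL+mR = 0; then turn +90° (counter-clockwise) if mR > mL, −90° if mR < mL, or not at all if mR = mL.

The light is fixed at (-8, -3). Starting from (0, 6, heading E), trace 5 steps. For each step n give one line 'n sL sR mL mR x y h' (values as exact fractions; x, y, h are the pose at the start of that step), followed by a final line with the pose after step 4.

n=0: pose=(0,6,E); sL=90/221, sR=18/37; mL=-648/8177, mR=2313/8177; mL+mR=45/221 → advance +1; mR−mL=2961/8177 → turn +1·90°
n=1: pose=(1,6,N); sL=45/104, sR=45/122; mL=405/6344, mR=1935/12688; mL+mR=45/208 → advance +1; mR−mL=1125/12688 → turn +1·90°
n=2: pose=(1,7,W); sL=10/13, sR=90/157; mL=400/2041, mR=385/2041; mL+mR=5/13 → advance +1; mR−mL=-15/2041 → turn -1·90°
n=3: pose=(0,7,N); sL=45/109, sR=9/25; mL=144/2725, mR=837/5450; mL+mR=45/218 → advance +1; mR−mL=549/5450 → turn +1·90°
n=4: pose=(0,8,W); sL=18/25, sR=90/169; mL=792/4225, mR=729/4225; mL+mR=9/25 → advance +1; mR−mL=-63/4225 → turn -1·90°

0 90/221 18/37 -648/8177 2313/8177 0 6 E
1 45/104 45/122 405/6344 1935/12688 1 6 N
2 10/13 90/157 400/2041 385/2041 1 7 W
3 45/109 9/25 144/2725 837/5450 0 7 N
4 18/25 90/169 792/4225 729/4225 0 8 W
final -1 8 N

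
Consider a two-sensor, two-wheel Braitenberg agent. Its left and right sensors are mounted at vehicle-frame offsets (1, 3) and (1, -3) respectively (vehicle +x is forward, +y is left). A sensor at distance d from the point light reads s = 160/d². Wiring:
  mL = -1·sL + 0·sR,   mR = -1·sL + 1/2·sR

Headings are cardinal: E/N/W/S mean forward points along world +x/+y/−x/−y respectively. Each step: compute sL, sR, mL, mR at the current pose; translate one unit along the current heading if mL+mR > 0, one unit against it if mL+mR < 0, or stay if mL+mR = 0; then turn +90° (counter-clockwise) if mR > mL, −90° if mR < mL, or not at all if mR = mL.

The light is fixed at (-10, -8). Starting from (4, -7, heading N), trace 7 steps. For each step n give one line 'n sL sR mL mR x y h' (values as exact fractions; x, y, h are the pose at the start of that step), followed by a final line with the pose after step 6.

0 32/25 160/293 -32/25 -7376/7325 4 -7 N
1 80/89 80/89 -80/89 -40/89 4 -8 W
2 32/65 32/29 -32/65 112/1885 5 -8 S
3 10/17 8/13 -10/17 -62/221 5 -7 E
4 32/25 160/293 -32/25 -7376/7325 4 -7 N
5 80/89 80/89 -80/89 -40/89 4 -8 W
6 32/65 32/29 -32/65 112/1885 5 -8 S
final 5 -7 E

n=0: pose=(4,-7,N); sL=32/25, sR=160/293; mL=-32/25, mR=-7376/7325; mL+mR=-16752/7325 → advance -1; mR−mL=80/293 → turn +1·90°
n=1: pose=(4,-8,W); sL=80/89, sR=80/89; mL=-80/89, mR=-40/89; mL+mR=-120/89 → advance -1; mR−mL=40/89 → turn +1·90°
n=2: pose=(5,-8,S); sL=32/65, sR=32/29; mL=-32/65, mR=112/1885; mL+mR=-816/1885 → advance -1; mR−mL=16/29 → turn +1·90°
n=3: pose=(5,-7,E); sL=10/17, sR=8/13; mL=-10/17, mR=-62/221; mL+mR=-192/221 → advance -1; mR−mL=4/13 → turn +1·90°
n=4: pose=(4,-7,N); sL=32/25, sR=160/293; mL=-32/25, mR=-7376/7325; mL+mR=-16752/7325 → advance -1; mR−mL=80/293 → turn +1·90°
n=5: pose=(4,-8,W); sL=80/89, sR=80/89; mL=-80/89, mR=-40/89; mL+mR=-120/89 → advance -1; mR−mL=40/89 → turn +1·90°
n=6: pose=(5,-8,S); sL=32/65, sR=32/29; mL=-32/65, mR=112/1885; mL+mR=-816/1885 → advance -1; mR−mL=16/29 → turn +1·90°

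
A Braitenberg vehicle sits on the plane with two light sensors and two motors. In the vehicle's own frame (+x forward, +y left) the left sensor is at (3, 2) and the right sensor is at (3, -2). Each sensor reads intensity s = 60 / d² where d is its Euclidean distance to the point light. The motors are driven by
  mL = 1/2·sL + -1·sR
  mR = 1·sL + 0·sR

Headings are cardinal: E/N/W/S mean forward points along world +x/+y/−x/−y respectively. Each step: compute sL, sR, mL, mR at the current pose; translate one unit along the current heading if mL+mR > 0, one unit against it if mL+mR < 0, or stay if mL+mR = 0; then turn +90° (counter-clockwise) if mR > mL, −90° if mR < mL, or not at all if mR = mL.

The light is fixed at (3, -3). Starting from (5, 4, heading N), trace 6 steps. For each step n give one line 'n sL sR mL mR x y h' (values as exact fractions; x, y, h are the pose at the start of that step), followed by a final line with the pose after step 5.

0 3/5 15/29 -63/290 3/5 5 4 N
1 60/37 60/101 810/3737 60/37 5 5 W
2 30/17 30/13 -315/221 30/17 4 5 S
3 60/97 60/41 -4590/3977 60/97 4 4 E
4 15/26 15/26 -15/52 15/26 3 4 N
5 4/3 60/109 38/327 4/3 3 5 W
final 2 5 S

n=0: pose=(5,4,N); sL=3/5, sR=15/29; mL=-63/290, mR=3/5; mL+mR=111/290 → advance +1; mR−mL=237/290 → turn +1·90°
n=1: pose=(5,5,W); sL=60/37, sR=60/101; mL=810/3737, mR=60/37; mL+mR=6870/3737 → advance +1; mR−mL=5250/3737 → turn +1·90°
n=2: pose=(4,5,S); sL=30/17, sR=30/13; mL=-315/221, mR=30/17; mL+mR=75/221 → advance +1; mR−mL=705/221 → turn +1·90°
n=3: pose=(4,4,E); sL=60/97, sR=60/41; mL=-4590/3977, mR=60/97; mL+mR=-2130/3977 → advance -1; mR−mL=7050/3977 → turn +1·90°
n=4: pose=(3,4,N); sL=15/26, sR=15/26; mL=-15/52, mR=15/26; mL+mR=15/52 → advance +1; mR−mL=45/52 → turn +1·90°
n=5: pose=(3,5,W); sL=4/3, sR=60/109; mL=38/327, mR=4/3; mL+mR=158/109 → advance +1; mR−mL=398/327 → turn +1·90°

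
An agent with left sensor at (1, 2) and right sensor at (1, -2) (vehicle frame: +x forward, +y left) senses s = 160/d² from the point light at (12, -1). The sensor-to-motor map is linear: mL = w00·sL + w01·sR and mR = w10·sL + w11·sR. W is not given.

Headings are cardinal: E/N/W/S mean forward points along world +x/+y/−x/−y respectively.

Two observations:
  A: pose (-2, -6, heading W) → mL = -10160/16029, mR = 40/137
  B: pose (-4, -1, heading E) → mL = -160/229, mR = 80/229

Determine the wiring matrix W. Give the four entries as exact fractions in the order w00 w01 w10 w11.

-1/2 -1/2 1/2 0

obs A: pose=(-2,-6,W) → sL=80/137, sR=80/117, mL=-10160/16029, mR=40/137
obs B: pose=(-4,-1,E) → sL=160/229, sR=160/229, mL=-160/229, mR=80/229
sensor matrix S = [[80/137, 80/117], [160/229, 160/229]]; det S = -256000/3670641
solve [mL_A; mL_B] = S·[w00; w01] and [mR_A; mR_B] = S·[w10; w11]:
  w00 = -1/2, w01 = -1/2, w10 = 1/2, w11 = 0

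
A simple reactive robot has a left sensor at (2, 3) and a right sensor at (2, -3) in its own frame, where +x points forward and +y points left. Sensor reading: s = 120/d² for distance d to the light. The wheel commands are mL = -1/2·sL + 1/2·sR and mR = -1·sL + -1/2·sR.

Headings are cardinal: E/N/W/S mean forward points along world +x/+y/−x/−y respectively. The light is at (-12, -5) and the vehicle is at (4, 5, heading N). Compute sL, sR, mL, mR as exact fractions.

left sensor world pos  = (1, 7); dL² = 313
right sensor world pos = (7, 7); dR² = 505
sL = 120/313 = 120/313
sR = 120/505 = 24/101
mL = -1/2·sL + 1/2·sR = -2304/31613
mR = -1·sL + -1/2·sR = -15876/31613

120/313 24/101 -2304/31613 -15876/31613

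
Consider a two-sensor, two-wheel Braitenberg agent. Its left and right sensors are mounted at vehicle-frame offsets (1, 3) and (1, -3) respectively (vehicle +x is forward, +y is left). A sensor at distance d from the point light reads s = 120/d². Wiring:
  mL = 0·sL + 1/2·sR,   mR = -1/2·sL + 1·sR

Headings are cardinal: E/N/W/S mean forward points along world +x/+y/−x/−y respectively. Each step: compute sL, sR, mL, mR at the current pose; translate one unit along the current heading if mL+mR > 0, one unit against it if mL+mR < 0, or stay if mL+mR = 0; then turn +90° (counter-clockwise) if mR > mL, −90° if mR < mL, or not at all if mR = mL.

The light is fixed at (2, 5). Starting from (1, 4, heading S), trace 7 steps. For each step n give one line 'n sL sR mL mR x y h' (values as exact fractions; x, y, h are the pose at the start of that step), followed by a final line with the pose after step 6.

0 15 6 3 -3/2 1 4 S
1 120/29 24 12 636/29 1 3 W
2 12 60/17 30/17 -42/17 0 3 S
3 24/5 120/13 60/13 444/65 0 4 W
4 30 3 3/2 -12 -1 4 S
5 24/5 24/5 12/5 12/5 -1 5 W
6 60/17 60/17 30/17 30/17 -2 5 W
final -3 5 W

n=0: pose=(1,4,S); sL=15, sR=6; mL=3, mR=-3/2; mL+mR=3/2 → advance +1; mR−mL=-9/2 → turn -1·90°
n=1: pose=(1,3,W); sL=120/29, sR=24; mL=12, mR=636/29; mL+mR=984/29 → advance +1; mR−mL=288/29 → turn +1·90°
n=2: pose=(0,3,S); sL=12, sR=60/17; mL=30/17, mR=-42/17; mL+mR=-12/17 → advance -1; mR−mL=-72/17 → turn -1·90°
n=3: pose=(0,4,W); sL=24/5, sR=120/13; mL=60/13, mR=444/65; mL+mR=744/65 → advance +1; mR−mL=144/65 → turn +1·90°
n=4: pose=(-1,4,S); sL=30, sR=3; mL=3/2, mR=-12; mL+mR=-21/2 → advance -1; mR−mL=-27/2 → turn -1·90°
n=5: pose=(-1,5,W); sL=24/5, sR=24/5; mL=12/5, mR=12/5; mL+mR=24/5 → advance +1; mR−mL=0 → turn +0·90°
n=6: pose=(-2,5,W); sL=60/17, sR=60/17; mL=30/17, mR=30/17; mL+mR=60/17 → advance +1; mR−mL=0 → turn +0·90°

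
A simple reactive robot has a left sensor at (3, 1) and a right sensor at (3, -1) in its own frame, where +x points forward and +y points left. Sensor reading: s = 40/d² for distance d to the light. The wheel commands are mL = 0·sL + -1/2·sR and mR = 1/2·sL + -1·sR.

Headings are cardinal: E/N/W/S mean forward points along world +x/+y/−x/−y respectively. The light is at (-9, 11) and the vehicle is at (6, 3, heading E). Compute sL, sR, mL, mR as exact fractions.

40/373 8/81 -4/81 -1364/30213

left sensor world pos  = (9, 4); dL² = 373
right sensor world pos = (9, 2); dR² = 405
sL = 40/373 = 40/373
sR = 40/405 = 8/81
mL = 0·sL + -1/2·sR = -4/81
mR = 1/2·sL + -1·sR = -1364/30213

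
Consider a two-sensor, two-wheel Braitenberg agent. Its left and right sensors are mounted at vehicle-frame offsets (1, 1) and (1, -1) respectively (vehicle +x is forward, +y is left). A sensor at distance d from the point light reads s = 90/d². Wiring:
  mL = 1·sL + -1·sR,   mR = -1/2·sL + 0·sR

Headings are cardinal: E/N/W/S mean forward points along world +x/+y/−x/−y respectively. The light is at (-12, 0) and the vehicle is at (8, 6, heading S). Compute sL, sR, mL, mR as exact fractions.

left sensor world pos  = (9, 5); dL² = 466
right sensor world pos = (7, 5); dR² = 386
sL = 90/466 = 45/233
sR = 90/386 = 45/193
mL = 1·sL + -1·sR = -1800/44969
mR = -1/2·sL + 0·sR = -45/466

45/233 45/193 -1800/44969 -45/466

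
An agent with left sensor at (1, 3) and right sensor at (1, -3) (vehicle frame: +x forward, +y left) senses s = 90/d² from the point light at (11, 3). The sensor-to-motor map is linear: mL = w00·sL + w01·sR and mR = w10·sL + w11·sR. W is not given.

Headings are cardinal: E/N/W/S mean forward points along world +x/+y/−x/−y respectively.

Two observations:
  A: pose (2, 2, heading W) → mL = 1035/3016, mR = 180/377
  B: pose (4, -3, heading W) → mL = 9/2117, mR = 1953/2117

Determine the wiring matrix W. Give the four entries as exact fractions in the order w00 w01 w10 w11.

1 -1/2 -1/2 1

obs A: pose=(2,2,W) → sL=45/58, sR=45/52, mL=1035/3016, mR=180/377
obs B: pose=(4,-3,W) → sL=18/29, sR=90/73, mL=9/2117, mR=1953/2117
sensor matrix S = [[45/58, 45/52], [18/29, 90/73]]; det S = 23085/55042
solve [mL_A; mL_B] = S·[w00; w01] and [mR_A; mR_B] = S·[w10; w11]:
  w00 = 1, w01 = -1/2, w10 = -1/2, w11 = 1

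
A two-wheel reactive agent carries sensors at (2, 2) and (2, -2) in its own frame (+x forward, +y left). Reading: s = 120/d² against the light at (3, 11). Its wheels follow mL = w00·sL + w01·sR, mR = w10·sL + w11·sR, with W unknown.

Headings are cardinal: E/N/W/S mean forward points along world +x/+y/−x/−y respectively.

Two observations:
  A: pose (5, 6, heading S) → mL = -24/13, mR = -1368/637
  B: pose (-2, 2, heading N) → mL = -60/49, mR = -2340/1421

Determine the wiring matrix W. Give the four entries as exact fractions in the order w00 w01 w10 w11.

obs A: pose=(5,6,S) → sL=24/13, sR=120/49, mL=-24/13, mR=-1368/637
obs B: pose=(-2,2,N) → sL=60/49, sR=60/29, mL=-60/49, mR=-2340/1421
sensor matrix S = [[24/13, 120/49], [60/49, 60/29]]; det S = 743040/905177
solve [mL_A; mL_B] = S·[w00; w01] and [mR_A; mR_B] = S·[w10; w11]:
  w00 = -1, w01 = 0, w10 = -1/2, w11 = -1/2

-1 0 -1/2 -1/2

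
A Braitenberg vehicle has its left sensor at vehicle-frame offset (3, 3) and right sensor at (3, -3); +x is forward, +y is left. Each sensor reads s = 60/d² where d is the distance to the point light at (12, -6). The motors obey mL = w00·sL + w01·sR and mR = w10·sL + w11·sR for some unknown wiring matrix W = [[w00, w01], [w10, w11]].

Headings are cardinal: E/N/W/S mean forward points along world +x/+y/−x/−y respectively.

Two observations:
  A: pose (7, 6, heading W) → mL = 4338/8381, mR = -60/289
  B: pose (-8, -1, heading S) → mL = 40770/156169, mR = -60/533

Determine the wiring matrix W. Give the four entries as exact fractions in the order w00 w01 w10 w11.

1 1/2 0 -1

obs A: pose=(7,6,W) → sL=12/29, sR=60/289, mL=4338/8381, mR=-60/289
obs B: pose=(-8,-1,S) → sL=60/293, sR=60/533, mL=40770/156169, mR=-60/533
sensor matrix S = [[12/29, 60/289], [60/293, 60/533]]; det S = 5322240/1308852389
solve [mL_A; mL_B] = S·[w00; w01] and [mR_A; mR_B] = S·[w10; w11]:
  w00 = 1, w01 = 1/2, w10 = 0, w11 = -1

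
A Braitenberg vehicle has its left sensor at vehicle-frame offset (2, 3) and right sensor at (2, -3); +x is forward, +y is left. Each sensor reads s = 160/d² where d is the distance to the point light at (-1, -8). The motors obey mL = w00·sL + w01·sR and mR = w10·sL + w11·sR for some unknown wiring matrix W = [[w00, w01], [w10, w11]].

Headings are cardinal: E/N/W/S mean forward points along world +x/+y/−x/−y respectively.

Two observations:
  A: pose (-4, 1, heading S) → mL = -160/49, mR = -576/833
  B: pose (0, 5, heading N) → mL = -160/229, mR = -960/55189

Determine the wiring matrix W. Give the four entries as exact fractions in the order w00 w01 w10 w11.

-1 0 -1/2 1/2

obs A: pose=(-4,1,S) → sL=160/49, sR=32/17, mL=-160/49, mR=-576/833
obs B: pose=(0,5,N) → sL=160/229, sR=160/241, mL=-160/229, mR=-960/55189
sensor matrix S = [[160/49, 32/17], [160/229, 160/241]]; det S = 39198720/45972437
solve [mL_A; mL_B] = S·[w00; w01] and [mR_A; mR_B] = S·[w10; w11]:
  w00 = -1, w01 = 0, w10 = -1/2, w11 = 1/2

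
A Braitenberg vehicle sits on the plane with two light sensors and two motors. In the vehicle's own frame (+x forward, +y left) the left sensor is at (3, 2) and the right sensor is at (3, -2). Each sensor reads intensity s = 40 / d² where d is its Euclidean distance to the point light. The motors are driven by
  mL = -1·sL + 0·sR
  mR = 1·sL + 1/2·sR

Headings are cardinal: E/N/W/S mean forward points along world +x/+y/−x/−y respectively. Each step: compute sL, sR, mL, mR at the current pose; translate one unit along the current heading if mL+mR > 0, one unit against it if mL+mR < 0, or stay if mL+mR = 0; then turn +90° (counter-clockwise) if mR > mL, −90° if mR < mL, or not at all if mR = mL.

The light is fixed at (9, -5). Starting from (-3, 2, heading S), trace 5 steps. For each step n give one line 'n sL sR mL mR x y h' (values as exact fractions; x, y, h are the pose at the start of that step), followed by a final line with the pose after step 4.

n=0: pose=(-3,2,S); sL=10/29, sR=10/53; mL=-10/29, mR=675/1537; mL+mR=5/53 → advance +1; mR−mL=1205/1537 → turn +1·90°
n=1: pose=(-3,1,E); sL=8/29, sR=40/97; mL=-8/29, mR=1356/2813; mL+mR=20/97 → advance +1; mR−mL=2132/2813 → turn +1·90°
n=2: pose=(-2,1,N); sL=4/25, sR=20/81; mL=-4/25, mR=574/2025; mL+mR=10/81 → advance +1; mR−mL=898/2025 → turn +1·90°
n=3: pose=(-2,2,W); sL=40/221, sR=40/277; mL=-40/221, mR=15500/61217; mL+mR=20/277 → advance +1; mR−mL=26580/61217 → turn +1·90°
n=4: pose=(-3,2,S); sL=10/29, sR=10/53; mL=-10/29, mR=675/1537; mL+mR=5/53 → advance +1; mR−mL=1205/1537 → turn +1·90°

0 10/29 10/53 -10/29 675/1537 -3 2 S
1 8/29 40/97 -8/29 1356/2813 -3 1 E
2 4/25 20/81 -4/25 574/2025 -2 1 N
3 40/221 40/277 -40/221 15500/61217 -2 2 W
4 10/29 10/53 -10/29 675/1537 -3 2 S
final -3 1 E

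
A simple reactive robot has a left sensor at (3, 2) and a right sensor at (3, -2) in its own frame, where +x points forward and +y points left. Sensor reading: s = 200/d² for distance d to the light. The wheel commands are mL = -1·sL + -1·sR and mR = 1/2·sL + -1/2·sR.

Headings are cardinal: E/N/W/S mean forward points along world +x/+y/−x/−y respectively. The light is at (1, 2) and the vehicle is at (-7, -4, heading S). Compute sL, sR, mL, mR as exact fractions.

left sensor world pos  = (-5, -7); dL² = 117
right sensor world pos = (-9, -7); dR² = 181
sL = 200/117 = 200/117
sR = 200/181 = 200/181
mL = -1·sL + -1·sR = -59600/21177
mR = 1/2·sL + -1/2·sR = 6400/21177

200/117 200/181 -59600/21177 6400/21177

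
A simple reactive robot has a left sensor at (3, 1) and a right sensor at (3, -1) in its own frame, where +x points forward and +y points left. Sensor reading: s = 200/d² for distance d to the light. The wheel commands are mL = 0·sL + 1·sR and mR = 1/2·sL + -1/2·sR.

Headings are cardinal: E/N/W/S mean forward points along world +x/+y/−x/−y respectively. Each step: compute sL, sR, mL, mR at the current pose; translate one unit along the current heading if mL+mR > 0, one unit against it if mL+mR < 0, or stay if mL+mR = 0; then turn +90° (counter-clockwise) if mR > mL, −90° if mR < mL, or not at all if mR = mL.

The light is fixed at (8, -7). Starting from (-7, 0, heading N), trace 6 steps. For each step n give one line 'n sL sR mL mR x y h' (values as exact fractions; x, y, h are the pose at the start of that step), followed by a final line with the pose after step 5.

n=0: pose=(-7,0,N); sL=50/89, sR=25/37; mL=25/37, mR=-375/6586; mL+mR=4075/6586 → advance +1; mR−mL=-4825/6586 → turn -1·90°
n=1: pose=(-7,1,E); sL=8/9, sR=200/193; mL=200/193, mR=-128/1737; mL+mR=1672/1737 → advance +1; mR−mL=-1928/1737 → turn -1·90°
n=2: pose=(-6,1,S); sL=100/97, sR=4/5; mL=4/5, mR=56/485; mL+mR=444/485 → advance +1; mR−mL=-332/485 → turn -1·90°
n=3: pose=(-6,0,W); sL=8/13, sR=200/353; mL=200/353, mR=112/4589; mL+mR=2712/4589 → advance +1; mR−mL=-2488/4589 → turn -1·90°
n=4: pose=(-7,0,N); sL=50/89, sR=25/37; mL=25/37, mR=-375/6586; mL+mR=4075/6586 → advance +1; mR−mL=-4825/6586 → turn -1·90°
n=5: pose=(-7,1,E); sL=8/9, sR=200/193; mL=200/193, mR=-128/1737; mL+mR=1672/1737 → advance +1; mR−mL=-1928/1737 → turn -1·90°

0 50/89 25/37 25/37 -375/6586 -7 0 N
1 8/9 200/193 200/193 -128/1737 -7 1 E
2 100/97 4/5 4/5 56/485 -6 1 S
3 8/13 200/353 200/353 112/4589 -6 0 W
4 50/89 25/37 25/37 -375/6586 -7 0 N
5 8/9 200/193 200/193 -128/1737 -7 1 E
final -6 1 S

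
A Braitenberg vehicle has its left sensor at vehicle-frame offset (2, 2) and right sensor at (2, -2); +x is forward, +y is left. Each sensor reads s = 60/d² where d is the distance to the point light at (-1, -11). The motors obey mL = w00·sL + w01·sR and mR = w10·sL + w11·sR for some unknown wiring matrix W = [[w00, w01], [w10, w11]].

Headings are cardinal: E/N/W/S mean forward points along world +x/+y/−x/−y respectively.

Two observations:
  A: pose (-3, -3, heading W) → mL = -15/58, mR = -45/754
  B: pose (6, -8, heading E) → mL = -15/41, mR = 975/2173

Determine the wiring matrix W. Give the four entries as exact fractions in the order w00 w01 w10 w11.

0 -1/2 -1/2 1

obs A: pose=(-3,-3,W) → sL=15/13, sR=15/29, mL=-15/58, mR=-45/754
obs B: pose=(6,-8,E) → sL=30/53, sR=30/41, mL=-15/41, mR=975/2173
sensor matrix S = [[15/13, 15/29], [30/53, 30/41]]; det S = 451800/819221
solve [mL_A; mL_B] = S·[w00; w01] and [mR_A; mR_B] = S·[w10; w11]:
  w00 = 0, w01 = -1/2, w10 = -1/2, w11 = 1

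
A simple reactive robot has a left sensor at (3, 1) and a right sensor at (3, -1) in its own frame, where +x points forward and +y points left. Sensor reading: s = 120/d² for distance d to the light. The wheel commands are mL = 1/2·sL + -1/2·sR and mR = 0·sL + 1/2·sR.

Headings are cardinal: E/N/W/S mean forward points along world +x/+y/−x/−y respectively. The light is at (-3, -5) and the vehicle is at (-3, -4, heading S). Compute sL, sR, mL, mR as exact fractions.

24 24 0 12

left sensor world pos  = (-2, -7); dL² = 5
right sensor world pos = (-4, -7); dR² = 5
sL = 120/5 = 24
sR = 120/5 = 24
mL = 1/2·sL + -1/2·sR = 0
mR = 0·sL + 1/2·sR = 12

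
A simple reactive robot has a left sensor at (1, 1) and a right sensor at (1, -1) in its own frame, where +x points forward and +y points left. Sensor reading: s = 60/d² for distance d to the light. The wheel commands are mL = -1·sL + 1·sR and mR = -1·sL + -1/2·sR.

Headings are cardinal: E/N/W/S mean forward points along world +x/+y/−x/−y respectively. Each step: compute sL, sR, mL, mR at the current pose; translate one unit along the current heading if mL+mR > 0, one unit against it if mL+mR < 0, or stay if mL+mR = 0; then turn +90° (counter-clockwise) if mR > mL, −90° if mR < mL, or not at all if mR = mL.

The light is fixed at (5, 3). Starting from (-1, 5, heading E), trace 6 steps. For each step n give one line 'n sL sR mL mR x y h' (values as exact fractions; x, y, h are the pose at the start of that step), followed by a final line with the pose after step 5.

0 30/17 30/13 120/221 -645/221 -1 5 E
1 60/37 12/13 -336/481 -1002/481 -2 5 S
2 15/17 3/4 -9/68 -171/136 -2 6 W
3 12/13 60/41 288/533 -882/533 -1 6 N
4 30/17 30/13 120/221 -645/221 -1 5 E
5 60/37 12/13 -336/481 -1002/481 -2 5 S
final -2 6 W

n=0: pose=(-1,5,E); sL=30/17, sR=30/13; mL=120/221, mR=-645/221; mL+mR=-525/221 → advance -1; mR−mL=-45/13 → turn -1·90°
n=1: pose=(-2,5,S); sL=60/37, sR=12/13; mL=-336/481, mR=-1002/481; mL+mR=-1338/481 → advance -1; mR−mL=-18/13 → turn -1·90°
n=2: pose=(-2,6,W); sL=15/17, sR=3/4; mL=-9/68, mR=-171/136; mL+mR=-189/136 → advance -1; mR−mL=-9/8 → turn -1·90°
n=3: pose=(-1,6,N); sL=12/13, sR=60/41; mL=288/533, mR=-882/533; mL+mR=-594/533 → advance -1; mR−mL=-90/41 → turn -1·90°
n=4: pose=(-1,5,E); sL=30/17, sR=30/13; mL=120/221, mR=-645/221; mL+mR=-525/221 → advance -1; mR−mL=-45/13 → turn -1·90°
n=5: pose=(-2,5,S); sL=60/37, sR=12/13; mL=-336/481, mR=-1002/481; mL+mR=-1338/481 → advance -1; mR−mL=-18/13 → turn -1·90°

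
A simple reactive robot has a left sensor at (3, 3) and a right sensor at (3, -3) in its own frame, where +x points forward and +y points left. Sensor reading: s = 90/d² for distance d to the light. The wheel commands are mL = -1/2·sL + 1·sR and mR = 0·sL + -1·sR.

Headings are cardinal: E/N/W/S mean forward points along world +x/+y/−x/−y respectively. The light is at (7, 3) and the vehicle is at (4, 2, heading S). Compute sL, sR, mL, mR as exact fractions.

left sensor world pos  = (7, -1); dL² = 16
right sensor world pos = (1, -1); dR² = 52
sL = 90/16 = 45/8
sR = 90/52 = 45/26
mL = -1/2·sL + 1·sR = -225/208
mR = 0·sL + -1·sR = -45/26

45/8 45/26 -225/208 -45/26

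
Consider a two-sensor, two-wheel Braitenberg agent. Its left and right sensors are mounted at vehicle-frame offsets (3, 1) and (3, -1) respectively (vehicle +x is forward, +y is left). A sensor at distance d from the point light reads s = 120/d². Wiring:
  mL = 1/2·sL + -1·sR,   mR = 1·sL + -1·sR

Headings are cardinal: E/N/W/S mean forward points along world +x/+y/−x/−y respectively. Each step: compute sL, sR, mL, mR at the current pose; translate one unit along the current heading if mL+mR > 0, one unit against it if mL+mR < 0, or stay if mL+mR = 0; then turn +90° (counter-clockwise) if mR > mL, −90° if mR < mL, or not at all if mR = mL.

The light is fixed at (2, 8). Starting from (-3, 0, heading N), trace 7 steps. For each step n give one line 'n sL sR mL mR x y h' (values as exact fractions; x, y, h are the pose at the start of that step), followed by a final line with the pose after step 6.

0 120/61 120/41 -4860/2501 -2400/2501 -3 0 N
1 30/41 15/16 -375/656 -135/656 -3 -1 W
2 40/51 120/169 -2740/8619 640/8619 -2 -1 S
3 12/5 60/41 -54/205 192/205 -2 0 E
4 120/41 120/29 -3180/1189 -1440/1189 -1 0 N
5 15/17 6/5 -129/170 -27/85 -1 -1 W
6 24/29 40/51 -548/1479 64/1479 0 -1 S
final 0 0 E

n=0: pose=(-3,0,N); sL=120/61, sR=120/41; mL=-4860/2501, mR=-2400/2501; mL+mR=-7260/2501 → advance -1; mR−mL=60/61 → turn +1·90°
n=1: pose=(-3,-1,W); sL=30/41, sR=15/16; mL=-375/656, mR=-135/656; mL+mR=-255/328 → advance -1; mR−mL=15/41 → turn +1·90°
n=2: pose=(-2,-1,S); sL=40/51, sR=120/169; mL=-2740/8619, mR=640/8619; mL+mR=-700/2873 → advance -1; mR−mL=20/51 → turn +1·90°
n=3: pose=(-2,0,E); sL=12/5, sR=60/41; mL=-54/205, mR=192/205; mL+mR=138/205 → advance +1; mR−mL=6/5 → turn +1·90°
n=4: pose=(-1,0,N); sL=120/41, sR=120/29; mL=-3180/1189, mR=-1440/1189; mL+mR=-4620/1189 → advance -1; mR−mL=60/41 → turn +1·90°
n=5: pose=(-1,-1,W); sL=15/17, sR=6/5; mL=-129/170, mR=-27/85; mL+mR=-183/170 → advance -1; mR−mL=15/34 → turn +1·90°
n=6: pose=(0,-1,S); sL=24/29, sR=40/51; mL=-548/1479, mR=64/1479; mL+mR=-484/1479 → advance -1; mR−mL=12/29 → turn +1·90°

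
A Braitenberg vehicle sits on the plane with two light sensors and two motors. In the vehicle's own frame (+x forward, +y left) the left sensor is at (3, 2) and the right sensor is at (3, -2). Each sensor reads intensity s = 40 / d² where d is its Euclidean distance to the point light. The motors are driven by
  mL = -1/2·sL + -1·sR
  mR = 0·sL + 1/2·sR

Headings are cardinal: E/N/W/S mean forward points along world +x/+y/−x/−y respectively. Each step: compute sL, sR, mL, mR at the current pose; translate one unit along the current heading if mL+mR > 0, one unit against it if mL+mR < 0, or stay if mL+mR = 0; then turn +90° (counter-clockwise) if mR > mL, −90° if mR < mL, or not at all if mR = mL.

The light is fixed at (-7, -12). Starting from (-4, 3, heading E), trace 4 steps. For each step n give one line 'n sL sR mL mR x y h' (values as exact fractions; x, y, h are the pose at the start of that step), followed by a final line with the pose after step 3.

n=0: pose=(-4,3,E); sL=8/65, sR=8/41; mL=-684/2665, mR=4/41; mL+mR=-424/2665 → advance -1; mR−mL=944/2665 → turn +1·90°
n=1: pose=(-5,3,N); sL=10/81, sR=2/17; mL=-247/1377, mR=1/17; mL+mR=-166/1377 → advance -1; mR−mL=328/1377 → turn +1·90°
n=2: pose=(-5,2,W); sL=8/29, sR=40/257; mL=-2188/7453, mR=20/257; mL+mR=-1608/7453 → advance -1; mR−mL=2768/7453 → turn +1·90°
n=3: pose=(-4,2,S); sL=20/73, sR=20/61; mL=-2070/4453, mR=10/61; mL+mR=-1340/4453 → advance -1; mR−mL=2800/4453 → turn +1·90°

0 8/65 8/41 -684/2665 4/41 -4 3 E
1 10/81 2/17 -247/1377 1/17 -5 3 N
2 8/29 40/257 -2188/7453 20/257 -5 2 W
3 20/73 20/61 -2070/4453 10/61 -4 2 S
final -4 3 E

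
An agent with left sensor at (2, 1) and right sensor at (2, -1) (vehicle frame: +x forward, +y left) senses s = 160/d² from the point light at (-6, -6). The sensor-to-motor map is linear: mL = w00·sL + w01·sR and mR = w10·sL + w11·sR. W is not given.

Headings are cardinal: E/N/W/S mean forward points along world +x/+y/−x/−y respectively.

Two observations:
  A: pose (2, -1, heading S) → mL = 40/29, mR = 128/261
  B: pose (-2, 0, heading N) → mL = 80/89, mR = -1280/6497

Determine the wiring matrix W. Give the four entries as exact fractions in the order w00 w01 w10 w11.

0 1/2 -1/2 1/2

obs A: pose=(2,-1,S) → sL=16/9, sR=80/29, mL=40/29, mR=128/261
obs B: pose=(-2,0,N) → sL=160/73, sR=160/89, mL=80/89, mR=-1280/6497
sensor matrix S = [[16/9, 80/29], [160/73, 160/89]]; det S = -4833280/1695717
solve [mL_A; mL_B] = S·[w00; w01] and [mR_A; mR_B] = S·[w10; w11]:
  w00 = 0, w01 = 1/2, w10 = -1/2, w11 = 1/2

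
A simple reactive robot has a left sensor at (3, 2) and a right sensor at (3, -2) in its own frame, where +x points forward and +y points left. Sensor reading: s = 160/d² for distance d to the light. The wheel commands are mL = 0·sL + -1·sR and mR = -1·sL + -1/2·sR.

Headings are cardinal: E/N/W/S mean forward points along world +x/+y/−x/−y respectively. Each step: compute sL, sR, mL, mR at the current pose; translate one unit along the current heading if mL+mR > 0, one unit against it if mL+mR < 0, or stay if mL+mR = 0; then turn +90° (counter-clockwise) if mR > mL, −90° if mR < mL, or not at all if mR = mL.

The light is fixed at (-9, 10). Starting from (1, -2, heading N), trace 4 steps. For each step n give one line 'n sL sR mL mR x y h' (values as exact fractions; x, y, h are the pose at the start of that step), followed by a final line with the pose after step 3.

0 32/29 32/45 -32/45 -1904/1305 1 -2 N
1 16/29 80/197 -80/197 -4312/5713 1 -3 E
2 160/377 32/61 -32/61 -15792/22997 0 -3 S
3 20/29 20/17 -20/17 -630/493 0 -2 W
final 1 -2 N

n=0: pose=(1,-2,N); sL=32/29, sR=32/45; mL=-32/45, mR=-1904/1305; mL+mR=-944/435 → advance -1; mR−mL=-976/1305 → turn -1·90°
n=1: pose=(1,-3,E); sL=16/29, sR=80/197; mL=-80/197, mR=-4312/5713; mL+mR=-6632/5713 → advance -1; mR−mL=-1992/5713 → turn -1·90°
n=2: pose=(0,-3,S); sL=160/377, sR=32/61; mL=-32/61, mR=-15792/22997; mL+mR=-27856/22997 → advance -1; mR−mL=-3728/22997 → turn -1·90°
n=3: pose=(0,-2,W); sL=20/29, sR=20/17; mL=-20/17, mR=-630/493; mL+mR=-1210/493 → advance -1; mR−mL=-50/493 → turn -1·90°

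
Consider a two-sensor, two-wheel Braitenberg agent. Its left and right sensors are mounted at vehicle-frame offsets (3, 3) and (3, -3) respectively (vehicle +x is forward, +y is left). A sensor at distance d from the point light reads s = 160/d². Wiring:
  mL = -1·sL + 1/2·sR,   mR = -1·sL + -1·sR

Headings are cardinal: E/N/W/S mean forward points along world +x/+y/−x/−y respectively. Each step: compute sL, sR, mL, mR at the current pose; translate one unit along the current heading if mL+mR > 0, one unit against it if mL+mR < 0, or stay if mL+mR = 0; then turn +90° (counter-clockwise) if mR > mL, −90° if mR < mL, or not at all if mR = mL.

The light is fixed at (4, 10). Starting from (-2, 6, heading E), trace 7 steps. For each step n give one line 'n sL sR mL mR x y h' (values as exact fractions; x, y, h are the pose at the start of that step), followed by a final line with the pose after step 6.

n=0: pose=(-2,6,E); sL=16, sR=80/29; mL=-424/29, mR=-544/29; mL+mR=-968/29 → advance -1; mR−mL=-120/29 → turn -1·90°
n=1: pose=(-3,6,S); sL=32/13, sR=160/149; mL=-3728/1937, mR=-6848/1937; mL+mR=-10576/1937 → advance -1; mR−mL=-240/149 → turn -1·90°
n=2: pose=(-3,7,W); sL=20/17, sR=8/5; mL=-32/85, mR=-236/85; mL+mR=-268/85 → advance -1; mR−mL=-12/5 → turn -1·90°
n=3: pose=(-2,7,N); sL=160/81, sR=160/9; mL=560/81, mR=-1600/81; mL+mR=-1040/81 → advance -1; mR−mL=-80/3 → turn -1·90°
n=4: pose=(-2,6,E); sL=16, sR=80/29; mL=-424/29, mR=-544/29; mL+mR=-968/29 → advance -1; mR−mL=-120/29 → turn -1·90°
n=5: pose=(-3,6,S); sL=32/13, sR=160/149; mL=-3728/1937, mR=-6848/1937; mL+mR=-10576/1937 → advance -1; mR−mL=-240/149 → turn -1·90°
n=6: pose=(-3,7,W); sL=20/17, sR=8/5; mL=-32/85, mR=-236/85; mL+mR=-268/85 → advance -1; mR−mL=-12/5 → turn -1·90°

0 16 80/29 -424/29 -544/29 -2 6 E
1 32/13 160/149 -3728/1937 -6848/1937 -3 6 S
2 20/17 8/5 -32/85 -236/85 -3 7 W
3 160/81 160/9 560/81 -1600/81 -2 7 N
4 16 80/29 -424/29 -544/29 -2 6 E
5 32/13 160/149 -3728/1937 -6848/1937 -3 6 S
6 20/17 8/5 -32/85 -236/85 -3 7 W
final -2 7 N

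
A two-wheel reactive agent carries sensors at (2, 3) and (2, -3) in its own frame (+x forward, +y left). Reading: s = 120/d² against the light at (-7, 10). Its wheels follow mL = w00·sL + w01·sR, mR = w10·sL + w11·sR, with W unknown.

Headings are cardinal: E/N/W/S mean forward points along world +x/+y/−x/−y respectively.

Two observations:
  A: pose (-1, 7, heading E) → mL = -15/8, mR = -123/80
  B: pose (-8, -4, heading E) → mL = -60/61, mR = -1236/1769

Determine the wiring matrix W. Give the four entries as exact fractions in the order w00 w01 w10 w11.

obs A: pose=(-1,7,E) → sL=15/8, sR=6/5, mL=-15/8, mR=-123/80
obs B: pose=(-8,-4,E) → sL=60/61, sR=12/29, mL=-60/61, mR=-1236/1769
sensor matrix S = [[15/8, 6/5], [60/61, 12/29]]; det S = -1431/3538
solve [mL_A; mL_B] = S·[w00; w01] and [mR_A; mR_B] = S·[w10; w11]:
  w00 = -1, w01 = 0, w10 = -1/2, w11 = -1/2

-1 0 -1/2 -1/2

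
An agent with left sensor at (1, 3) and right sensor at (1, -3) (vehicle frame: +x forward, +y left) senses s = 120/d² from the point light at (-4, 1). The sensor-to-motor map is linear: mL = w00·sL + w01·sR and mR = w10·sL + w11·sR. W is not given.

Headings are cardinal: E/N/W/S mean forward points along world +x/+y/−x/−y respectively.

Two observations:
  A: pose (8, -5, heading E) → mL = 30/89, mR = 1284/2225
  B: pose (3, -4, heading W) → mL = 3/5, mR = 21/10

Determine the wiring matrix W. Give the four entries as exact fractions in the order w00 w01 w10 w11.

obs A: pose=(8,-5,E) → sL=60/89, sR=12/25, mL=30/89, mR=1284/2225
obs B: pose=(3,-4,W) → sL=6/5, sR=3, mL=3/5, mR=21/10
sensor matrix S = [[60/89, 12/25], [6/5, 3]]; det S = 16092/11125
solve [mL_A; mL_B] = S·[w00; w01] and [mR_A; mR_B] = S·[w10; w11]:
  w00 = 1/2, w01 = 0, w10 = 1/2, w11 = 1/2

1/2 0 1/2 1/2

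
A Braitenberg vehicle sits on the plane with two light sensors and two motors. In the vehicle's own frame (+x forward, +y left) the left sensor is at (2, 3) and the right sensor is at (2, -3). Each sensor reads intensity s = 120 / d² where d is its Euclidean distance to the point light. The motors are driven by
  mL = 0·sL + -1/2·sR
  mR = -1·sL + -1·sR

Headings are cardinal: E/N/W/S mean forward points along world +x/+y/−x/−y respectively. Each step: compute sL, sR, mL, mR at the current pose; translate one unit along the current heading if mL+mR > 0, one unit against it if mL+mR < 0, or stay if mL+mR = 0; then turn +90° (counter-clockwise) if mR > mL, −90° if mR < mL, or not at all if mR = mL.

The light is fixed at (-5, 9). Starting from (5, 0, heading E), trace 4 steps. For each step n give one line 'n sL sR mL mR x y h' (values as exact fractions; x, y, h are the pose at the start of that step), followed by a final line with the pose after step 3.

n=0: pose=(5,0,E); sL=2/3, sR=5/12; mL=-5/24, mR=-13/12; mL+mR=-31/24 → advance -1; mR−mL=-7/8 → turn -1·90°
n=1: pose=(4,0,S); sL=24/53, sR=120/157; mL=-60/157, mR=-10128/8321; mL+mR=-13308/8321 → advance -1; mR−mL=-6948/8321 → turn -1·90°
n=2: pose=(4,1,W); sL=12/17, sR=60/37; mL=-30/37, mR=-1464/629; mL+mR=-1974/629 → advance -1; mR−mL=-954/629 → turn -1·90°
n=3: pose=(5,1,N); sL=24/17, sR=24/41; mL=-12/41, mR=-1392/697; mL+mR=-1596/697 → advance -1; mR−mL=-1188/697 → turn -1·90°

0 2/3 5/12 -5/24 -13/12 5 0 E
1 24/53 120/157 -60/157 -10128/8321 4 0 S
2 12/17 60/37 -30/37 -1464/629 4 1 W
3 24/17 24/41 -12/41 -1392/697 5 1 N
final 5 0 E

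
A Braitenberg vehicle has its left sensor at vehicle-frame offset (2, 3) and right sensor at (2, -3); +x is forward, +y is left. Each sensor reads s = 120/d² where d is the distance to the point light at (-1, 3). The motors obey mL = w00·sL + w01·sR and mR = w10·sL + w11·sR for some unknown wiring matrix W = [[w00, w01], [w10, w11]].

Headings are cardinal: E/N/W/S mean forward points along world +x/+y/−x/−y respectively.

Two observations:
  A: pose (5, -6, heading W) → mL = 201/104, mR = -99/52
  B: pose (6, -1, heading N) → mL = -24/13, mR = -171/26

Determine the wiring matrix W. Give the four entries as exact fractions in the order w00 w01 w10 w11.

obs A: pose=(5,-6,W) → sL=3/4, sR=30/13, mL=201/104, mR=-99/52
obs B: pose=(6,-1,N) → sL=6, sR=15/13, mL=-24/13, mR=-171/26
sensor matrix S = [[3/4, 30/13], [6, 15/13]]; det S = -675/52
solve [mL_A; mL_B] = S·[w00; w01] and [mR_A; mR_B] = S·[w10; w11]:
  w00 = -1/2, w01 = 1, w10 = -1, w11 = -1/2

-1/2 1 -1 -1/2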